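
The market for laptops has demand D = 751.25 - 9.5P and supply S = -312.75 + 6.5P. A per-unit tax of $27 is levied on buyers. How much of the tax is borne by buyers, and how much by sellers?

Pre-tax equilibrium: P* = 66.5, Q* = 119.5.
Tax on buyers shifts demand to D = 751.25 − 9.5(P + 27) = 494.75 - 9.5P.
494.75 - 9.5P = -312.75 + 6.5P gives seller price Ps = 50.46875; buyers pay Pb = 50.46875 + 27 = 77.46875.
New quantity: Q = 751.25 − 9.5(77.46875) = 15.296875.
Buyer burden = 77.46875 − 66.5 = 10.96875; seller burden = 66.5 − 50.46875 = 16.03125.

Buyers bear $10.96875, sellers bear $16.03125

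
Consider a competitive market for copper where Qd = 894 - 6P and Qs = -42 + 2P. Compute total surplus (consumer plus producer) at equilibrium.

Equilibrium: 894 - 6P = -42 + 2P gives P* = 117, Q* = 192.
Demand choke price: P = 149; supply starts at P = 21.
CS = ½(149 − 117)(192) = 3072; PS = ½(117 − 21)(192) = 9216.

Total surplus = 12288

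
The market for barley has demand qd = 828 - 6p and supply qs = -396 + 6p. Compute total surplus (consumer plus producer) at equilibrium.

Equilibrium: 828 - 6p = -396 + 6p gives p* = 102, q* = 216.
Demand choke price: p = 138; supply starts at p = 66.
CS = ½(138 − 102)(216) = 3888; PS = ½(102 − 66)(216) = 3888.

Total surplus = 7776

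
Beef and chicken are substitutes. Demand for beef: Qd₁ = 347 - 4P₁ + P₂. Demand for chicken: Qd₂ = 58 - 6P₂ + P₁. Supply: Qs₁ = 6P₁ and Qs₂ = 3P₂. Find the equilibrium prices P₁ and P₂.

P₁ = 3181/89, P₂ = 927/89

Market 1: 347 - 4P₁ + P₂ = 6P₁ → 10P₁ - P₂ = 347.
Market 2: 9P₂ - P₁ = 58.
Eliminating P₂: 9×(1) + 1×(2) gives 89P₁ = 3181, so P₁ = 3181/89.
Back-substitute into (2): P₂ = (58 + 1×3181/89) / 9 = 927/89.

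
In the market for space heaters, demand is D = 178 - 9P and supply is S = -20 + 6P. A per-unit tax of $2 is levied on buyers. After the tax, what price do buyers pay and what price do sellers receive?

Buyers pay $14, sellers receive $12

Pre-tax equilibrium: P* = 13.2, Q* = 59.2.
Tax on buyers shifts demand to D = 178 − 9(P + 2) = 160 - 9P.
160 - 9P = -20 + 6P gives seller price Ps = 12; buyers pay Pb = 12 + 2 = 14.
New quantity: Q = 178 − 9(14) = 52.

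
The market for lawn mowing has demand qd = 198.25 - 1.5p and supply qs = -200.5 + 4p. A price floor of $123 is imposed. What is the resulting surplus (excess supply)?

Equilibrium price would be p* = 72.5, so the floor at 123 binds.
At p = 123: qd = 13.75, qs = 291.5.
Surplus = 291.5 − 13.75 = 277.75.

Surplus = 277.75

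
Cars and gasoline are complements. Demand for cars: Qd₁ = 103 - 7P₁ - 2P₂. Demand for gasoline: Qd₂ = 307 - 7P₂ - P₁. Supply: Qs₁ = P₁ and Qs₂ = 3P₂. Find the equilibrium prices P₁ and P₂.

P₁ = 16/3, P₂ = 181/6

Market 1: 103 - 7P₁ - 2P₂ = P₁ → 8P₁ + 2P₂ = 103.
Market 2: 10P₂ + P₁ = 307.
Eliminating P₂: 10×(1) − 2×(2) gives 78P₁ = 416, so P₁ = 16/3.
Back-substitute into (2): P₂ = (307 − 1×16/3) / 10 = 181/6.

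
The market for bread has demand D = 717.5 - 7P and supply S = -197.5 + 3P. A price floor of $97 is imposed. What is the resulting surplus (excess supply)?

Surplus = 55

Equilibrium price would be P* = 91.5, so the floor at 97 binds.
At P = 97: D = 38.5, S = 93.5.
Surplus = 93.5 − 38.5 = 55.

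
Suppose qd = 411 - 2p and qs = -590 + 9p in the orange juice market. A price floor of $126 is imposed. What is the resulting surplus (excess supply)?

Surplus = 385

Equilibrium price would be p* = 91, so the floor at 126 binds.
At p = 126: qd = 159, qs = 544.
Surplus = 544 − 159 = 385.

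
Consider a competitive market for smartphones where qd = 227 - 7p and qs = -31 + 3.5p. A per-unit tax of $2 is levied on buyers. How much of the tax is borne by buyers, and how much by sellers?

Buyers bear 2/3, sellers bear 4/3

Pre-tax equilibrium: p* = 172/7, q* = 55.
Tax on buyers shifts demand to qd = 227 − 7(p + 2) = 213 - 7p.
213 - 7p = -31 + 3.5p gives seller price ps = 488/21; buyers pay pb = 488/21 + 2 = 530/21.
New quantity: q = 227 − 7(530/21) = 151/3.
Buyer burden = 530/21 − 172/7 = 2/3; seller burden = 172/7 − 488/21 = 4/3.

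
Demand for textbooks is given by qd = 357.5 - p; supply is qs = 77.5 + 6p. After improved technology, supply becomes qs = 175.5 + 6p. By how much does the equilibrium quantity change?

Original equilibrium: p* = 40, q* = 317.5.
New equilibrium: 357.5 - p = 175.5 + 6p, so 182 = 7p and p' = 26; q' = 357.5 − 1(26) = 331.5.
Change in quantity: 331.5 − 317.5 = 14.

Δq = 14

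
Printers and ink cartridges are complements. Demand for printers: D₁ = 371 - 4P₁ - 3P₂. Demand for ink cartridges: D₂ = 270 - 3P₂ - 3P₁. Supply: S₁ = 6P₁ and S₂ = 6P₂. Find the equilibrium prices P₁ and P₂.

Market 1: 371 - 4P₁ - 3P₂ = 6P₁ → 10P₁ + 3P₂ = 371.
Market 2: 9P₂ + 3P₁ = 270.
Eliminating P₂: 9×(1) − 3×(2) gives 81P₁ = 2529, so P₁ = 281/9.
Back-substitute into (2): P₂ = (270 − 3×281/9) / 9 = 529/27.

P₁ = 281/9, P₂ = 529/27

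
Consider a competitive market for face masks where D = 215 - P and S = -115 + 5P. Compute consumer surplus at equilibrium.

Consumer surplus = 12800

Equilibrium: 215 - P = -115 + 5P gives P* = 55, Q* = 160.
Demand choke price (D = 0): P = 215.
CS = ½(215 − 55)(160) = 12800.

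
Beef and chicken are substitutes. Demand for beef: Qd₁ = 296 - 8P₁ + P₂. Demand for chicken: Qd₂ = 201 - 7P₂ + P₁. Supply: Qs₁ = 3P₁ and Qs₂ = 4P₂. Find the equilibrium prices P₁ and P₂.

Market 1: 296 - 8P₁ + P₂ = 3P₁ → 11P₁ - P₂ = 296.
Market 2: 11P₂ - P₁ = 201.
Eliminating P₂: 11×(1) + 1×(2) gives 120P₁ = 3457, so P₁ = 3457/120.
Back-substitute into (2): P₂ = (201 + 1×3457/120) / 11 = 2507/120.

P₁ = 3457/120, P₂ = 2507/120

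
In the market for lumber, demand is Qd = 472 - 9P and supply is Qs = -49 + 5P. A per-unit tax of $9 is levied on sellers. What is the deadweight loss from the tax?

Deadweight loss = 3645/28

Pre-tax equilibrium: P* = 521/14, Q* = 1919/14.
Tax on sellers shifts supply to Qs = -49 + 5(P − 9) = -94 + 5P.
472 - 9P = -94 + 5P gives buyer price Pb = 283/7; sellers receive Ps = 283/7 − 9 = 220/7.
New quantity: Q = 472 − 9(283/7) = 757/7.
DWL = ½ × 9 × (1919/14 − 757/7) = 3645/28.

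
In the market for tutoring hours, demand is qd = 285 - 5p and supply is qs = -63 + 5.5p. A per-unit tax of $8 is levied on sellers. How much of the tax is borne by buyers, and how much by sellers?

Pre-tax equilibrium: p* = 232/7, q* = 835/7.
Tax on sellers shifts supply to qs = -63 + 5.5(p − 8) = -107 + 5.5p.
285 - 5p = -107 + 5.5p gives buyer price pb = 112/3; sellers receive ps = 112/3 − 8 = 88/3.
New quantity: q = 285 − 5(112/3) = 295/3.
Buyer burden = 112/3 − 232/7 = 88/21; seller burden = 232/7 − 88/3 = 80/21.

Buyers bear 88/21, sellers bear 80/21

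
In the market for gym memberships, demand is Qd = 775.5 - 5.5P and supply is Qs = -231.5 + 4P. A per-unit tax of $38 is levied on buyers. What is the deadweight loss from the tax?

Deadweight loss = 1672

Pre-tax equilibrium: P* = 106, Q* = 192.5.
Tax on buyers shifts demand to Qd = 775.5 − 5.5(P + 38) = 566.5 - 5.5P.
566.5 - 5.5P = -231.5 + 4P gives seller price Ps = 84; buyers pay Pb = 84 + 38 = 122.
New quantity: Q = 775.5 − 5.5(122) = 104.5.
DWL = ½ × 38 × (192.5 − 104.5) = 1672.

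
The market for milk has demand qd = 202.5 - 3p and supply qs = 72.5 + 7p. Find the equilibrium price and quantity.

p* = 13, q* = 163.5

Set qd = qs: 202.5 - 3p = 72.5 + 7p.
130 = 10p, so p* = 13.
q* = 202.5 − 3(13) = 163.5.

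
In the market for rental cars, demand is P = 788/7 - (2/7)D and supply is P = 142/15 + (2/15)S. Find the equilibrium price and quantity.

Set the two price expressions equal: 788/7 - (2/7)Q = 142/15 + (2/15)Q.
10826/105 = (44/105)Q, so Q* = 5413/22.
P* = 788/7 − (2/7)(5413/22) = 465/11.

P* = 465/11, Q* = 5413/22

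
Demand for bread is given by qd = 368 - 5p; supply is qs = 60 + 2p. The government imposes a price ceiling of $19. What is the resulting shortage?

Equilibrium price would be p* = 44, so the ceiling at 19 binds.
At p = 19: qd = 368 − 5(19) = 273, qs = 60 + 2(19) = 98.
Shortage = 273 − 98 = 175.

Shortage = 175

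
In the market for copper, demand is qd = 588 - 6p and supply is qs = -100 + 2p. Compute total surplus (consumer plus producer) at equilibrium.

Total surplus = 1728

Equilibrium: 588 - 6p = -100 + 2p gives p* = 86, q* = 72.
Demand choke price: p = 98; supply starts at p = 50.
CS = ½(98 − 86)(72) = 432; PS = ½(86 − 50)(72) = 1296.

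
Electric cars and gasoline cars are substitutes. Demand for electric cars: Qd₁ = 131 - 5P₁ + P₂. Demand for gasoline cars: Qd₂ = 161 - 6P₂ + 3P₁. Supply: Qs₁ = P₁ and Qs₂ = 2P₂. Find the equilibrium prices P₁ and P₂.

Market 1: 131 - 5P₁ + P₂ = P₁ → 6P₁ - P₂ = 131.
Market 2: 8P₂ - 3P₁ = 161.
Eliminating P₂: 8×(1) + 1×(2) gives 45P₁ = 1209, so P₁ = 403/15.
Back-substitute into (2): P₂ = (161 + 3×403/15) / 8 = 30.2.

P₁ = 403/15, P₂ = 30.2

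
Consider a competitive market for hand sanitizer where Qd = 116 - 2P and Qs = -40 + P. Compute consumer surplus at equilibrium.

Consumer surplus = 36

Equilibrium: 116 - 2P = -40 + P gives P* = 52, Q* = 12.
Demand choke price (Qd = 0): P = 58.
CS = ½(58 − 52)(12) = 36.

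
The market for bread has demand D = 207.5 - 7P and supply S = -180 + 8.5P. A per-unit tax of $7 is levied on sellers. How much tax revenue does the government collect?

Tax revenue = 2443/62

Pre-tax equilibrium: P* = 25, Q* = 32.5.
Tax on sellers shifts supply to S = -180 + 8.5(P − 7) = -239.5 + 8.5P.
207.5 - 7P = -239.5 + 8.5P gives buyer price Pb = 894/31; sellers receive Ps = 894/31 − 7 = 677/31.
New quantity: Q = 207.5 − 7(894/31) = 349/62.
Revenue = 7 × 349/62 = 2443/62.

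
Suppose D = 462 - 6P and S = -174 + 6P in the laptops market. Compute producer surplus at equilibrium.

Producer surplus = 1728

Equilibrium: 462 - 6P = -174 + 6P gives P* = 53, Q* = 144.
Supply starts at P = 29 (where S = 0).
PS = ½(53 − 29)(144) = 1728.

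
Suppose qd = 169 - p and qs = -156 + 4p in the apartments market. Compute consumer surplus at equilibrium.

Consumer surplus = 5408

Equilibrium: 169 - p = -156 + 4p gives p* = 65, q* = 104.
Demand choke price (qd = 0): p = 169.
CS = ½(169 − 65)(104) = 5408.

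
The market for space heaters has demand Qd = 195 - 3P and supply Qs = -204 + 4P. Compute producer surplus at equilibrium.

Producer surplus = 72

Equilibrium: 195 - 3P = -204 + 4P gives P* = 57, Q* = 24.
Supply starts at P = 51 (where Qs = 0).
PS = ½(57 − 51)(24) = 72.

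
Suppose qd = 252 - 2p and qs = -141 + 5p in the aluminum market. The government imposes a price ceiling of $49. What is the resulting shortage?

Equilibrium price would be p* = 393/7, so the ceiling at 49 binds.
At p = 49: qd = 252 − 2(49) = 154, qs = -141 + 5(49) = 104.
Shortage = 154 − 104 = 50.

Shortage = 50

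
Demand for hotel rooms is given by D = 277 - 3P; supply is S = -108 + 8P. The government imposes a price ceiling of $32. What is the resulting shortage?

Equilibrium price would be P* = 35, so the ceiling at 32 binds.
At P = 32: D = 277 − 3(32) = 181, S = -108 + 8(32) = 148.
Shortage = 181 − 148 = 33.

Shortage = 33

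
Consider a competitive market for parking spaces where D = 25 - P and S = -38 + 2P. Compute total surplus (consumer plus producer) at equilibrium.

Total surplus = 12

Equilibrium: 25 - P = -38 + 2P gives P* = 21, Q* = 4.
Demand choke price: P = 25; supply starts at P = 19.
CS = ½(25 − 21)(4) = 8; PS = ½(21 − 19)(4) = 4.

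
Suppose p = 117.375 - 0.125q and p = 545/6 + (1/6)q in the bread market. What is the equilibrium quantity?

q* = 91

Set the two price expressions equal: 117.375 - 0.125q = 545/6 + (1/6)q.
637/24 = (7/24)q, so q* = 91.
p* = 117.375 − (0.125)(91) = 106.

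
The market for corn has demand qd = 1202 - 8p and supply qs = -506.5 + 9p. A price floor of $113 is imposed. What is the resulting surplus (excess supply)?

Equilibrium price would be p* = 100.5, so the floor at 113 binds.
At p = 113: qd = 298, qs = 510.5.
Surplus = 510.5 − 298 = 212.5.

Surplus = 212.5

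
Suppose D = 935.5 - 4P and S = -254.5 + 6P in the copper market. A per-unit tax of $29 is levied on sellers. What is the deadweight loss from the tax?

Pre-tax equilibrium: P* = 119, Q* = 459.5.
Tax on sellers shifts supply to S = -254.5 + 6(P − 29) = -428.5 + 6P.
935.5 - 4P = -428.5 + 6P gives buyer price Pb = 136.4; sellers receive Ps = 136.4 − 29 = 107.4.
New quantity: Q = 935.5 − 4(136.4) = 389.9.
DWL = ½ × 29 × (459.5 − 389.9) = 1009.2.

Deadweight loss = 1009.2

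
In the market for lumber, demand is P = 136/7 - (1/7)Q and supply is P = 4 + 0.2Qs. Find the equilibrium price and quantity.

P* = 13, Q* = 45

Set the two price expressions equal: 136/7 - (1/7)Q = 4 + 0.2Q.
108/7 = (12/35)Q, so Q* = 45.
P* = 136/7 − (1/7)(45) = 13.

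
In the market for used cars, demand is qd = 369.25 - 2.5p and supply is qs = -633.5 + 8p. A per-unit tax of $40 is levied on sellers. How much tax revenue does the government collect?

Tax revenue = 45620/21

Pre-tax equilibrium: p* = 95.5, q* = 130.5.
Tax on sellers shifts supply to qs = -633.5 + 8(p − 40) = -953.5 + 8p.
369.25 - 2.5p = -953.5 + 8p gives buyer price pb = 5291/42; sellers receive ps = 5291/42 − 40 = 3611/42.
New quantity: q = 369.25 − 2.5(5291/42) = 2281/42.
Revenue = 40 × 2281/42 = 45620/21.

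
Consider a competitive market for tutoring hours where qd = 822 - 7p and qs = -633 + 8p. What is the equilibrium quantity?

q* = 143

Set qd = qs: 822 - 7p = -633 + 8p.
1455 = 15p, so p* = 97.
q* = 822 − 7(97) = 143.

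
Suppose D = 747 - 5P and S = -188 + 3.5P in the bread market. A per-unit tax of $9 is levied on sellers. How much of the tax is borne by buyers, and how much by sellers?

Buyers bear 63/17, sellers bear 90/17

Pre-tax equilibrium: P* = 110, Q* = 197.
Tax on sellers shifts supply to S = -188 + 3.5(P − 9) = -219.5 + 3.5P.
747 - 5P = -219.5 + 3.5P gives buyer price Pb = 1933/17; sellers receive Ps = 1933/17 − 9 = 1780/17.
New quantity: Q = 747 − 5(1933/17) = 3034/17.
Buyer burden = 1933/17 − 110 = 63/17; seller burden = 110 − 1780/17 = 90/17.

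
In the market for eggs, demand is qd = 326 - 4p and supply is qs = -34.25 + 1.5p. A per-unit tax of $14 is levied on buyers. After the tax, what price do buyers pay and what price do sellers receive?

Pre-tax equilibrium: p* = 65.5, q* = 64.
Tax on buyers shifts demand to qd = 326 − 4(p + 14) = 270 - 4p.
270 - 4p = -34.25 + 1.5p gives seller price ps = 1217/22; buyers pay pb = 1217/22 + 14 = 1525/22.
New quantity: q = 326 − 4(1525/22) = 536/11.

Buyers pay 1525/22, sellers receive 1217/22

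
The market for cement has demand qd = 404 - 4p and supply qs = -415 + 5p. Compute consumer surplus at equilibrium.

Consumer surplus = 200

Equilibrium: 404 - 4p = -415 + 5p gives p* = 91, q* = 40.
Demand choke price (qd = 0): p = 101.
CS = ½(101 − 91)(40) = 200.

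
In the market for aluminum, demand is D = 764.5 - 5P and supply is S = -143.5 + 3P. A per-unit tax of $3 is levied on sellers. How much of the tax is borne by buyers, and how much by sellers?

Buyers bear $1.125, sellers bear $1.875

Pre-tax equilibrium: P* = 113.5, Q* = 197.
Tax on sellers shifts supply to S = -143.5 + 3(P − 3) = -152.5 + 3P.
764.5 - 5P = -152.5 + 3P gives buyer price Pb = 114.625; sellers receive Ps = 114.625 − 3 = 111.625.
New quantity: Q = 764.5 − 5(114.625) = 191.375.
Buyer burden = 114.625 − 113.5 = 1.125; seller burden = 113.5 − 111.625 = 1.875.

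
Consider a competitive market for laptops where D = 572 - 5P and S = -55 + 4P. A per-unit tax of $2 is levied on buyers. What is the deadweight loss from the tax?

Pre-tax equilibrium: P* = 209/3, Q* = 671/3.
Tax on buyers shifts demand to D = 572 − 5(P + 2) = 562 - 5P.
562 - 5P = -55 + 4P gives seller price Ps = 617/9; buyers pay Pb = 617/9 + 2 = 635/9.
New quantity: Q = 572 − 5(635/9) = 1973/9.
DWL = ½ × 2 × (671/3 − 1973/9) = 40/9.

Deadweight loss = 40/9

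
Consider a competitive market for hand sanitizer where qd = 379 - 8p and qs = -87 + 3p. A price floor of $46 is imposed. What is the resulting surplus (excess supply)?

Surplus = 40

Equilibrium price would be p* = 466/11, so the floor at 46 binds.
At p = 46: qd = 11, qs = 51.
Surplus = 51 − 11 = 40.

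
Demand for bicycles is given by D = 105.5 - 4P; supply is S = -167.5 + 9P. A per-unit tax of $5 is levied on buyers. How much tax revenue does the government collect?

Pre-tax equilibrium: P* = 21, Q* = 21.5.
Tax on buyers shifts demand to D = 105.5 − 4(P + 5) = 85.5 - 4P.
85.5 - 4P = -167.5 + 9P gives seller price Ps = 253/13; buyers pay Pb = 253/13 + 5 = 318/13.
New quantity: Q = 105.5 − 4(318/13) = 199/26.
Revenue = 5 × 199/26 = 995/26.

Tax revenue = 995/26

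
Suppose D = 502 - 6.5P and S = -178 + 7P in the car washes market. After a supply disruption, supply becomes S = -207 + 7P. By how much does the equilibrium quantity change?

Original equilibrium: P* = 1360/27, Q* = 4714/27.
New equilibrium: 502 - 6.5P = -207 + 7P, so 709 = 13.5P and P' = 1418/27; Q' = 502 − 6.5(1418/27) = 4337/27.
Change in quantity: 4337/27 − 4714/27 = -377/27.

ΔQ = -377/27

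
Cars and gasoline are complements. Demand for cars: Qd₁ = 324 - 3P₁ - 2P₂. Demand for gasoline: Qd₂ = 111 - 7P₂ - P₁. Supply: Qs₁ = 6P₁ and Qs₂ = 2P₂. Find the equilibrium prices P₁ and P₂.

Market 1: 324 - 3P₁ - 2P₂ = 6P₁ → 9P₁ + 2P₂ = 324.
Market 2: 9P₂ + P₁ = 111.
Eliminating P₂: 9×(1) − 2×(2) gives 79P₁ = 2694, so P₁ = 2694/79.
Back-substitute into (2): P₂ = (111 − 1×2694/79) / 9 = 675/79.

P₁ = 2694/79, P₂ = 675/79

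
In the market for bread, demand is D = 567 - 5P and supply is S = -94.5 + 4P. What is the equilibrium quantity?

Q* = 199.5

Set D = S: 567 - 5P = -94.5 + 4P.
661.5 = 9P, so P* = 73.5.
Q* = 567 − 5(73.5) = 199.5.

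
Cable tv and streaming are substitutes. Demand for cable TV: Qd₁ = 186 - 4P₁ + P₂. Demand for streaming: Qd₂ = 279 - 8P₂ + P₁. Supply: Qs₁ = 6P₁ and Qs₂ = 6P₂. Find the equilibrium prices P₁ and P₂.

Market 1: 186 - 4P₁ + P₂ = 6P₁ → 10P₁ - P₂ = 186.
Market 2: 14P₂ - P₁ = 279.
Eliminating P₂: 14×(1) + 1×(2) gives 139P₁ = 2883, so P₁ = 2883/139.
Back-substitute into (2): P₂ = (279 + 1×2883/139) / 14 = 2976/139.

P₁ = 2883/139, P₂ = 2976/139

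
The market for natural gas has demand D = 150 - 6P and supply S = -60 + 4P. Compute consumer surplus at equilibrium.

Equilibrium: 150 - 6P = -60 + 4P gives P* = 21, Q* = 24.
Demand choke price (D = 0): P = 25.
CS = ½(25 − 21)(24) = 48.

Consumer surplus = 48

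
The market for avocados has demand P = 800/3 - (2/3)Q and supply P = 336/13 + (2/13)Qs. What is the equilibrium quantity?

Set the two price expressions equal: 800/3 - (2/3)Q = 336/13 + (2/13)Q.
9392/39 = (32/39)Q, so Q* = 293.5.
P* = 800/3 − (2/3)(293.5) = 71.

Q* = 293.5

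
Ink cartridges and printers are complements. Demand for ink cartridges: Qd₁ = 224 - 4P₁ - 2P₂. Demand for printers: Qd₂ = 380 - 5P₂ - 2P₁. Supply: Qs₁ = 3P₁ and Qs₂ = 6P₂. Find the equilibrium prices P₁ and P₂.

P₁ = 1704/73, P₂ = 2212/73

Market 1: 224 - 4P₁ - 2P₂ = 3P₁ → 7P₁ + 2P₂ = 224.
Market 2: 11P₂ + 2P₁ = 380.
Eliminating P₂: 11×(1) − 2×(2) gives 73P₁ = 1704, so P₁ = 1704/73.
Back-substitute into (2): P₂ = (380 − 2×1704/73) / 11 = 2212/73.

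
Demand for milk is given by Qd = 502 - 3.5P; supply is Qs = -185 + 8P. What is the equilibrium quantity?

Q* = 6737/23

Set Qd = Qs: 502 - 3.5P = -185 + 8P.
687 = 11.5P, so P* = 1374/23.
Q* = 502 − 3.5(1374/23) = 6737/23.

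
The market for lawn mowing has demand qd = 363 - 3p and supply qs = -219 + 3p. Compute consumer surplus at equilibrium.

Consumer surplus = 864

Equilibrium: 363 - 3p = -219 + 3p gives p* = 97, q* = 72.
Demand choke price (qd = 0): p = 121.
CS = ½(121 − 97)(72) = 864.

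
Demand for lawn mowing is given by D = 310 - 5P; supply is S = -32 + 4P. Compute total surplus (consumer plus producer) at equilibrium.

Total surplus = 3240

Equilibrium: 310 - 5P = -32 + 4P gives P* = 38, Q* = 120.
Demand choke price: P = 62; supply starts at P = 8.
CS = ½(62 − 38)(120) = 1440; PS = ½(38 − 8)(120) = 1800.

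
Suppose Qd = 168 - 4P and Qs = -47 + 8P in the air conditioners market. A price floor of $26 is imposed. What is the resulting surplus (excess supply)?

Equilibrium price would be P* = 215/12, so the floor at 26 binds.
At P = 26: Qd = 64, Qs = 161.
Surplus = 161 − 64 = 97.

Surplus = 97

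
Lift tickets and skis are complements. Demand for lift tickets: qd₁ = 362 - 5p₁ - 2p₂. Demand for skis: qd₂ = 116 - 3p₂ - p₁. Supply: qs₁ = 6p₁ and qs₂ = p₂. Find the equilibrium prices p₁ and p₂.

p₁ = 608/21, p₂ = 457/21

Market 1: 362 - 5p₁ - 2p₂ = 6p₁ → 11p₁ + 2p₂ = 362.
Market 2: 4p₂ + p₁ = 116.
Eliminating p₂: 4×(1) − 2×(2) gives 42p₁ = 1216, so p₁ = 608/21.
Back-substitute into (2): p₂ = (116 − 1×608/21) / 4 = 457/21.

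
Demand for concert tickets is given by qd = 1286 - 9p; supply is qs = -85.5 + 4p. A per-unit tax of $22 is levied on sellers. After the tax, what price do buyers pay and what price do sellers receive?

Buyers pay 2919/26, sellers receive 2347/26

Pre-tax equilibrium: p* = 105.5, q* = 336.5.
Tax on sellers shifts supply to qs = -85.5 + 4(p − 22) = -173.5 + 4p.
1286 - 9p = -173.5 + 4p gives buyer price pb = 2919/26; sellers receive ps = 2919/26 − 22 = 2347/26.
New quantity: q = 1286 − 9(2919/26) = 7165/26.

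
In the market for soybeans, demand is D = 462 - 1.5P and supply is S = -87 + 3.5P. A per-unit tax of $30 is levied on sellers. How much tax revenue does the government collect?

Tax revenue = 7974

Pre-tax equilibrium: P* = 109.8, Q* = 297.3.
Tax on sellers shifts supply to S = -87 + 3.5(P − 30) = -192 + 3.5P.
462 - 1.5P = -192 + 3.5P gives buyer price Pb = 130.8; sellers receive Ps = 130.8 − 30 = 100.8.
New quantity: Q = 462 − 1.5(130.8) = 265.8.
Revenue = 30 × 265.8 = 7974.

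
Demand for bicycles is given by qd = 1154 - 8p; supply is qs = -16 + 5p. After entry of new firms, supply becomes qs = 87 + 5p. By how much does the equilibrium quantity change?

Original equilibrium: p* = 90, q* = 434.
New equilibrium: 1154 - 8p = 87 + 5p, so 1067 = 13p and p' = 1067/13; q' = 1154 − 8(1067/13) = 6466/13.
Change in quantity: 6466/13 − 434 = 824/13.

Δq = 824/13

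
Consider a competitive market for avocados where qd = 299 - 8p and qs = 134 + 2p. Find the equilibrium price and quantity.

p* = 16.5, q* = 167

Set qd = qs: 299 - 8p = 134 + 2p.
165 = 10p, so p* = 16.5.
q* = 299 − 8(16.5) = 167.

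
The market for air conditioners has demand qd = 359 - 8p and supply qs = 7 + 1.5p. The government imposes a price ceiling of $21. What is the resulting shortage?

Equilibrium price would be p* = 704/19, so the ceiling at 21 binds.
At p = 21: qd = 359 − 8(21) = 191, qs = 7 + 1.5(21) = 38.5.
Shortage = 191 − 38.5 = 152.5.

Shortage = 152.5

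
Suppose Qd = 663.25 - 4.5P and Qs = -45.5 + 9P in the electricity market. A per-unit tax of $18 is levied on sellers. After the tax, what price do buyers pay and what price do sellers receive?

Pre-tax equilibrium: P* = 52.5, Q* = 427.
Tax on sellers shifts supply to Qs = -45.5 + 9(P − 18) = -207.5 + 9P.
663.25 - 4.5P = -207.5 + 9P gives buyer price Pb = 64.5; sellers receive Ps = 64.5 − 18 = 46.5.
New quantity: Q = 663.25 − 4.5(64.5) = 373.

Buyers pay $64.5, sellers receive $46.5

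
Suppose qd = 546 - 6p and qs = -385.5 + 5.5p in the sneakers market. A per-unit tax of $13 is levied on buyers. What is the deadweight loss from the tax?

Pre-tax equilibrium: p* = 81, q* = 60.
Tax on buyers shifts demand to qd = 546 − 6(p + 13) = 468 - 6p.
468 - 6p = -385.5 + 5.5p gives seller price ps = 1707/23; buyers pay pb = 1707/23 + 13 = 2006/23.
New quantity: q = 546 − 6(2006/23) = 522/23.
DWL = ½ × 13 × (60 − 522/23) = 5577/23.

Deadweight loss = 5577/23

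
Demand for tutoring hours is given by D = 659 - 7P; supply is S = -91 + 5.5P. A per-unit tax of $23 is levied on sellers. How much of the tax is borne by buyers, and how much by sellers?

Buyers bear $10.12, sellers bear $12.88

Pre-tax equilibrium: P* = 60, Q* = 239.
Tax on sellers shifts supply to S = -91 + 5.5(P − 23) = -217.5 + 5.5P.
659 - 7P = -217.5 + 5.5P gives buyer price Pb = 70.12; sellers receive Ps = 70.12 − 23 = 47.12.
New quantity: Q = 659 − 7(70.12) = 168.16.
Buyer burden = 70.12 − 60 = 10.12; seller burden = 60 − 47.12 = 12.88.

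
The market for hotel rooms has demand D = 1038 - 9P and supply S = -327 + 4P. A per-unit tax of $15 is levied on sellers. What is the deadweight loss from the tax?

Pre-tax equilibrium: P* = 105, Q* = 93.
Tax on sellers shifts supply to S = -327 + 4(P − 15) = -387 + 4P.
1038 - 9P = -387 + 4P gives buyer price Pb = 1425/13; sellers receive Ps = 1425/13 − 15 = 1230/13.
New quantity: Q = 1038 − 9(1425/13) = 669/13.
DWL = ½ × 15 × (93 − 669/13) = 4050/13.

Deadweight loss = 4050/13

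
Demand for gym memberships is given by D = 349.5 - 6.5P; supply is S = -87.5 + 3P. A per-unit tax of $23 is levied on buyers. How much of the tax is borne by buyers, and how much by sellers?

Buyers bear 138/19, sellers bear 299/19

Pre-tax equilibrium: P* = 46, Q* = 50.5.
Tax on buyers shifts demand to D = 349.5 − 6.5(P + 23) = 200 - 6.5P.
200 - 6.5P = -87.5 + 3P gives seller price Ps = 575/19; buyers pay Pb = 575/19 + 23 = 1012/19.
New quantity: Q = 349.5 − 6.5(1012/19) = 125/38.
Buyer burden = 1012/19 − 46 = 138/19; seller burden = 46 − 575/19 = 299/19.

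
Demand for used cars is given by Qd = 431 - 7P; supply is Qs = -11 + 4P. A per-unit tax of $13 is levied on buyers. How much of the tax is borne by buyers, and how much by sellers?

Buyers bear 52/11, sellers bear 91/11

Pre-tax equilibrium: P* = 442/11, Q* = 1647/11.
Tax on buyers shifts demand to Qd = 431 − 7(P + 13) = 340 - 7P.
340 - 7P = -11 + 4P gives seller price Ps = 351/11; buyers pay Pb = 351/11 + 13 = 494/11.
New quantity: Q = 431 − 7(494/11) = 1283/11.
Buyer burden = 494/11 − 442/11 = 52/11; seller burden = 442/11 − 351/11 = 91/11.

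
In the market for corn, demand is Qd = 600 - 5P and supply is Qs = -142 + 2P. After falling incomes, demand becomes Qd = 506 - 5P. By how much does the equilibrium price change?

ΔP = -94/7

Original equilibrium: P* = 106, Q* = 70.
New equilibrium: 506 - 5P = -142 + 2P, so 648 = 7P and P' = 648/7; Q' = 506 − 5(648/7) = 302/7.
Change in price: 648/7 − 106 = -94/7.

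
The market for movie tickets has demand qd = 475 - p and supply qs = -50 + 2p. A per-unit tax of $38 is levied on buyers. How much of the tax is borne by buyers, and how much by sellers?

Pre-tax equilibrium: p* = 175, q* = 300.
Tax on buyers shifts demand to qd = 475 − 1(p + 38) = 437 - p.
437 - p = -50 + 2p gives seller price ps = 487/3; buyers pay pb = 487/3 + 38 = 601/3.
New quantity: q = 475 − 1(601/3) = 824/3.
Buyer burden = 601/3 − 175 = 76/3; seller burden = 175 − 487/3 = 38/3.

Buyers bear 76/3, sellers bear 38/3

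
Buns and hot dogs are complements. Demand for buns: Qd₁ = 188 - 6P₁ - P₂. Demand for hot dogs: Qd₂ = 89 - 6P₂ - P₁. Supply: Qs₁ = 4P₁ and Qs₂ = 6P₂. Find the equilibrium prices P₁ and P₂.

Market 1: 188 - 6P₁ - P₂ = 4P₁ → 10P₁ + P₂ = 188.
Market 2: 12P₂ + P₁ = 89.
Eliminating P₂: 12×(1) − 1×(2) gives 119P₁ = 2167, so P₁ = 2167/119.
Back-substitute into (2): P₂ = (89 − 1×2167/119) / 12 = 702/119.

P₁ = 2167/119, P₂ = 702/119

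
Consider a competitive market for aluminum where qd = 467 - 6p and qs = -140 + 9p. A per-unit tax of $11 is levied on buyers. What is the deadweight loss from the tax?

Pre-tax equilibrium: p* = 607/15, q* = 224.2.
Tax on buyers shifts demand to qd = 467 − 6(p + 11) = 401 - 6p.
401 - 6p = -140 + 9p gives seller price ps = 541/15; buyers pay pb = 541/15 + 11 = 706/15.
New quantity: q = 467 − 6(706/15) = 184.6.
DWL = ½ × 11 × (224.2 − 184.6) = 217.8.

Deadweight loss = 217.8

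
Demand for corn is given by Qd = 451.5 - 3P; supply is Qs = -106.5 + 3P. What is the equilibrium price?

Set Qd = Qs: 451.5 - 3P = -106.5 + 3P.
558 = 6P, so P* = 93.
Q* = 451.5 − 3(93) = 172.5.

P* = 93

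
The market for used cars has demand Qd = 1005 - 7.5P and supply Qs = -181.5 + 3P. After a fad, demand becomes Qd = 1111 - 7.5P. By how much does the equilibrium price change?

ΔP = 212/21

Original equilibrium: P* = 113, Q* = 157.5.
New equilibrium: 1111 - 7.5P = -181.5 + 3P, so 1292.5 = 10.5P and P' = 2585/21; Q' = 1111 − 7.5(2585/21) = 2629/14.
Change in price: 2585/21 − 113 = 212/21.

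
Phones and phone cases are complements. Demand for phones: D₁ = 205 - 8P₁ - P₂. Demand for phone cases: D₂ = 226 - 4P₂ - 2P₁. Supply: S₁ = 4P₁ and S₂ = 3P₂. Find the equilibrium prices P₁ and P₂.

Market 1: 205 - 8P₁ - P₂ = 4P₁ → 12P₁ + P₂ = 205.
Market 2: 7P₂ + 2P₁ = 226.
Eliminating P₂: 7×(1) − 1×(2) gives 82P₁ = 1209, so P₁ = 1209/82.
Back-substitute into (2): P₂ = (226 − 2×1209/82) / 7 = 1151/41.

P₁ = 1209/82, P₂ = 1151/41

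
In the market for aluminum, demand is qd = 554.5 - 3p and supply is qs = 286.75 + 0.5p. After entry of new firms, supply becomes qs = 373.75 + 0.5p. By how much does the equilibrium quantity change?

Δq = 522/7

Original equilibrium: p* = 76.5, q* = 325.
New equilibrium: 554.5 - 3p = 373.75 + 0.5p, so 180.75 = 3.5p and p' = 723/14; q' = 554.5 − 3(723/14) = 2797/7.
Change in quantity: 2797/7 − 325 = 522/7.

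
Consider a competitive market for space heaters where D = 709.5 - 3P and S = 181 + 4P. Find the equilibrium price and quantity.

P* = 75.5, Q* = 483

Set D = S: 709.5 - 3P = 181 + 4P.
528.5 = 7P, so P* = 75.5.
Q* = 709.5 − 3(75.5) = 483.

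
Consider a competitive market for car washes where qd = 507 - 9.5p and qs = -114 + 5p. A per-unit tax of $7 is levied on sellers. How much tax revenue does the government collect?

Tax revenue = 15673/29

Pre-tax equilibrium: p* = 1242/29, q* = 2904/29.
Tax on sellers shifts supply to qs = -114 + 5(p − 7) = -149 + 5p.
507 - 9.5p = -149 + 5p gives buyer price pb = 1312/29; sellers receive ps = 1312/29 − 7 = 1109/29.
New quantity: q = 507 − 9.5(1312/29) = 2239/29.
Revenue = 7 × 2239/29 = 15673/29.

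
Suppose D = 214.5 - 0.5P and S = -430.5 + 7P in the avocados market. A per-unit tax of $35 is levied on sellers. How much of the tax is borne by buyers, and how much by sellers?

Pre-tax equilibrium: P* = 86, Q* = 171.5.
Tax on sellers shifts supply to S = -430.5 + 7(P − 35) = -675.5 + 7P.
214.5 - 0.5P = -675.5 + 7P gives buyer price Pb = 356/3; sellers receive Ps = 356/3 − 35 = 251/3.
New quantity: Q = 214.5 − 0.5(356/3) = 931/6.
Buyer burden = 356/3 − 86 = 98/3; seller burden = 86 − 251/3 = 7/3.

Buyers bear 98/3, sellers bear 7/3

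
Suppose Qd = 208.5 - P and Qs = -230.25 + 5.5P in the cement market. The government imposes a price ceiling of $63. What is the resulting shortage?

Shortage = 29.25

Equilibrium price would be P* = 67.5, so the ceiling at 63 binds.
At P = 63: Qd = 208.5 − 1(63) = 145.5, Qs = -230.25 + 5.5(63) = 116.25.
Shortage = 145.5 − 116.25 = 29.25.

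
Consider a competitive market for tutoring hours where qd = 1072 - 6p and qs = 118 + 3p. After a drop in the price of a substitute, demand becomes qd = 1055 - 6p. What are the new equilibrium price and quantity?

Original equilibrium: p* = 106, q* = 436.
New equilibrium: 1055 - 6p = 118 + 3p, so 937 = 9p and p' = 937/9; q' = 1055 − 6(937/9) = 1291/3.

p' = 937/9, q' = 1291/3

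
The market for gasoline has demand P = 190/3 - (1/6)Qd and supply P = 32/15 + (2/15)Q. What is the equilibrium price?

P* = 88/3

Set the two price expressions equal: 190/3 - (1/6)Q = 32/15 + (2/15)Q.
61.2 = 0.3Q, so Q* = 204.
P* = 190/3 − (1/6)(204) = 88/3.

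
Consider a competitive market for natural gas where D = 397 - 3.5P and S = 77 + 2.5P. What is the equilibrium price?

Set D = S: 397 - 3.5P = 77 + 2.5P.
320 = 6P, so P* = 160/3.
Q* = 397 − 3.5(160/3) = 631/3.

P* = 160/3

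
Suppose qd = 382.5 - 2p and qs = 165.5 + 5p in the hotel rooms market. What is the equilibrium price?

Set qd = qs: 382.5 - 2p = 165.5 + 5p.
217 = 7p, so p* = 31.
q* = 382.5 − 2(31) = 320.5.

p* = 31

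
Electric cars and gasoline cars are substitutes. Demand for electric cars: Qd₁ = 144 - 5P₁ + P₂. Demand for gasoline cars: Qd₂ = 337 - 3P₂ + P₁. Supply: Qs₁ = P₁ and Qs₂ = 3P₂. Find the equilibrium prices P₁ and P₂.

P₁ = 1201/35, P₂ = 2166/35

Market 1: 144 - 5P₁ + P₂ = P₁ → 6P₁ - P₂ = 144.
Market 2: 6P₂ - P₁ = 337.
Eliminating P₂: 6×(1) + 1×(2) gives 35P₁ = 1201, so P₁ = 1201/35.
Back-substitute into (2): P₂ = (337 + 1×1201/35) / 6 = 2166/35.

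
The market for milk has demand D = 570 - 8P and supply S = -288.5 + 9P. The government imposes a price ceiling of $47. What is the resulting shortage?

Equilibrium price would be P* = 50.5, so the ceiling at 47 binds.
At P = 47: D = 570 − 8(47) = 194, S = -288.5 + 9(47) = 134.5.
Shortage = 194 − 134.5 = 59.5.

Shortage = 59.5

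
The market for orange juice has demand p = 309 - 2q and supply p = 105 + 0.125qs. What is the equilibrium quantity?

Set the two price expressions equal: 309 - 2q = 105 + 0.125q.
204 = 2.125q, so q* = 96.
p* = 309 − (2)(96) = 117.

q* = 96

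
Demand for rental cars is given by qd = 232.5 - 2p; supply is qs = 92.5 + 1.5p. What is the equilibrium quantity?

Set qd = qs: 232.5 - 2p = 92.5 + 1.5p.
140 = 3.5p, so p* = 40.
q* = 232.5 − 2(40) = 152.5.

q* = 152.5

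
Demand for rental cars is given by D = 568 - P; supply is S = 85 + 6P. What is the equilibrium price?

Set D = S: 568 - P = 85 + 6P.
483 = 7P, so P* = 69.
Q* = 568 − 1(69) = 499.

P* = 69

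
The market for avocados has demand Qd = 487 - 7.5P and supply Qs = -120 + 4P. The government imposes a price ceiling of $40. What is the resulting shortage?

Equilibrium price would be P* = 1214/23, so the ceiling at 40 binds.
At P = 40: Qd = 487 − 7.5(40) = 187, Qs = -120 + 4(40) = 40.
Shortage = 187 − 40 = 147.

Shortage = 147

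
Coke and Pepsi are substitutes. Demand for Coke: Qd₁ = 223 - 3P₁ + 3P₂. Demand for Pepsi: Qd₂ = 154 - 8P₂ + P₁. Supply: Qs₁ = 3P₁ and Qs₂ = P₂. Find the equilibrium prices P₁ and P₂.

Market 1: 223 - 3P₁ + 3P₂ = 3P₁ → 6P₁ - 3P₂ = 223.
Market 2: 9P₂ - P₁ = 154.
Eliminating P₂: 9×(1) + 3×(2) gives 51P₁ = 2469, so P₁ = 823/17.
Back-substitute into (2): P₂ = (154 + 1×823/17) / 9 = 1147/51.

P₁ = 823/17, P₂ = 1147/51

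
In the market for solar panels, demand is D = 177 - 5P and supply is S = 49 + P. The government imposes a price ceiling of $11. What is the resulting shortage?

Shortage = 62

Equilibrium price would be P* = 64/3, so the ceiling at 11 binds.
At P = 11: D = 177 − 5(11) = 122, S = 49 + 1(11) = 60.
Shortage = 122 − 60 = 62.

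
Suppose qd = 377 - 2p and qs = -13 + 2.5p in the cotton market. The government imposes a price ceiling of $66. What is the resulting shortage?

Equilibrium price would be p* = 260/3, so the ceiling at 66 binds.
At p = 66: qd = 377 − 2(66) = 245, qs = -13 + 2.5(66) = 152.
Shortage = 245 − 152 = 93.

Shortage = 93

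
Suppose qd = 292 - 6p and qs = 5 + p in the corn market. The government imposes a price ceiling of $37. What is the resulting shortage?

Equilibrium price would be p* = 41, so the ceiling at 37 binds.
At p = 37: qd = 292 − 6(37) = 70, qs = 5 + 1(37) = 42.
Shortage = 70 − 42 = 28.

Shortage = 28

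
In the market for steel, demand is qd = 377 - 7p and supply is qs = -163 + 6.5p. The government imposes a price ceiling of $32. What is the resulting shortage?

Equilibrium price would be p* = 40, so the ceiling at 32 binds.
At p = 32: qd = 377 − 7(32) = 153, qs = -163 + 6.5(32) = 45.
Shortage = 153 − 45 = 108.

Shortage = 108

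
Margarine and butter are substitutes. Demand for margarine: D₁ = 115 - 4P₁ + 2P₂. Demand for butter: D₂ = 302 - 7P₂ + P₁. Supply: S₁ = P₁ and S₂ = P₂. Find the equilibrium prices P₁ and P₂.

Market 1: 115 - 4P₁ + 2P₂ = P₁ → 5P₁ - 2P₂ = 115.
Market 2: 8P₂ - P₁ = 302.
Eliminating P₂: 8×(1) + 2×(2) gives 38P₁ = 1524, so P₁ = 762/19.
Back-substitute into (2): P₂ = (302 + 1×762/19) / 8 = 1625/38.

P₁ = 762/19, P₂ = 1625/38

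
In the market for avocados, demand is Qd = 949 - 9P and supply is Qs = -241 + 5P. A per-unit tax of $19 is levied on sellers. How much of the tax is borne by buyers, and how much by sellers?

Buyers bear 95/14, sellers bear 171/14

Pre-tax equilibrium: P* = 85, Q* = 184.
Tax on sellers shifts supply to Qs = -241 + 5(P − 19) = -336 + 5P.
949 - 9P = -336 + 5P gives buyer price Pb = 1285/14; sellers receive Ps = 1285/14 − 19 = 1019/14.
New quantity: Q = 949 − 9(1285/14) = 1721/14.
Buyer burden = 1285/14 − 85 = 95/14; seller burden = 85 − 1019/14 = 171/14.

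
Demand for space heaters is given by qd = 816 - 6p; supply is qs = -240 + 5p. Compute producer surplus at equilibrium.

Equilibrium: 816 - 6p = -240 + 5p gives p* = 96, q* = 240.
Supply starts at p = 48 (where qs = 0).
PS = ½(96 − 48)(240) = 5760.

Producer surplus = 5760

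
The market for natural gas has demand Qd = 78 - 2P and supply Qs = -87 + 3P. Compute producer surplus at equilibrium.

Equilibrium: 78 - 2P = -87 + 3P gives P* = 33, Q* = 12.
Supply starts at P = 29 (where Qs = 0).
PS = ½(33 − 29)(12) = 24.

Producer surplus = 24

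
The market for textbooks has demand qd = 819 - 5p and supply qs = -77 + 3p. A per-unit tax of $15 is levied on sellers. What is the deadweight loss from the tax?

Deadweight loss = 210.9375

Pre-tax equilibrium: p* = 112, q* = 259.
Tax on sellers shifts supply to qs = -77 + 3(p − 15) = -122 + 3p.
819 - 5p = -122 + 3p gives buyer price pb = 117.625; sellers receive ps = 117.625 − 15 = 102.625.
New quantity: q = 819 − 5(117.625) = 230.875.
DWL = ½ × 15 × (259 − 230.875) = 210.9375.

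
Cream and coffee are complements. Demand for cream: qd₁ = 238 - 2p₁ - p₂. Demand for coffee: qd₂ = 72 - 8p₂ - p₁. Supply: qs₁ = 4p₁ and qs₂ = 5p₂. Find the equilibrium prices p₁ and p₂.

p₁ = 3022/77, p₂ = 194/77

Market 1: 238 - 2p₁ - p₂ = 4p₁ → 6p₁ + p₂ = 238.
Market 2: 13p₂ + p₁ = 72.
Eliminating p₂: 13×(1) − 1×(2) gives 77p₁ = 3022, so p₁ = 3022/77.
Back-substitute into (2): p₂ = (72 − 1×3022/77) / 13 = 194/77.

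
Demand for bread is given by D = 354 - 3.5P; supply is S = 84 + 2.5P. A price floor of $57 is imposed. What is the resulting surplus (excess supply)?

Surplus = 72

Equilibrium price would be P* = 45, so the floor at 57 binds.
At P = 57: D = 154.5, S = 226.5.
Surplus = 226.5 − 154.5 = 72.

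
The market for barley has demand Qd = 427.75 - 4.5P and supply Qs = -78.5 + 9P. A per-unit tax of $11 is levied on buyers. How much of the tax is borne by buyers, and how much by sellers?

Buyers bear 22/3, sellers bear 11/3

Pre-tax equilibrium: P* = 37.5, Q* = 259.
Tax on buyers shifts demand to Qd = 427.75 − 4.5(P + 11) = 378.25 - 4.5P.
378.25 - 4.5P = -78.5 + 9P gives seller price Ps = 203/6; buyers pay Pb = 203/6 + 11 = 269/6.
New quantity: Q = 427.75 − 4.5(269/6) = 226.
Buyer burden = 269/6 − 37.5 = 22/3; seller burden = 37.5 − 203/6 = 11/3.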